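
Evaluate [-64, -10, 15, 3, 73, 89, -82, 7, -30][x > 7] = keep x where x > 7: -64✗, -10✗, 15✓, 3✗, 73✓, 89✓, -82✗, 7✗, -30✗
= [15, 73, 89]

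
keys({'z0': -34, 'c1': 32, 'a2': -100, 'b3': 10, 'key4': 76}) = ['z0', 'c1', 'a2', 'b3', 'key4']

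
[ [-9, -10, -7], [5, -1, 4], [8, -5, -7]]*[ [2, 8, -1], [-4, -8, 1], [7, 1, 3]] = C[0][0] = (-9)*(2) + (-10)*(-4) + (-7)*(7) = -27
C[0][1] = (-9)*(8) + (-10)*(-8) + (-7)*(1) = 1
C[0][2] = (-9)*(-1) + (-10)*(1) + (-7)*(3) = -22
C[1][0] = (5)*(2) + (-1)*(-4) + (4)*(7) = 42
C[1][1] = (5)*(8) + (-1)*(-8) + (4)*(1) = 52
C[1][2] = (5)*(-1) + (-1)*(1) + (4)*(3) = 6
... (3 more cells)
= [[-27, 1, -22], [42, 52, 6], [-13, 97, -34]]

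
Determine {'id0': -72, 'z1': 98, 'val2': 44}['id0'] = -72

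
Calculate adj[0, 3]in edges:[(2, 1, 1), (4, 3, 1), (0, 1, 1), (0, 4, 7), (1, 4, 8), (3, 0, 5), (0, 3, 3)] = 3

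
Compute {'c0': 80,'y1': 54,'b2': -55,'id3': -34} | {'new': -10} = {'c0': 80, 'y1': 54, 'b2': -55, 'id3': -34, 'new': -10}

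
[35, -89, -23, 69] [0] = 35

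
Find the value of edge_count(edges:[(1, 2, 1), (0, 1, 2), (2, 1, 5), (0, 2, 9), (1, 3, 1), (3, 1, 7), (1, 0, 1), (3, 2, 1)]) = 8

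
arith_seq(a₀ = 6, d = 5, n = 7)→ [6, 11, 16, 21, 26, 31, 36]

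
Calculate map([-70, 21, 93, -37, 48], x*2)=[-140, 42, 186, -74, 96]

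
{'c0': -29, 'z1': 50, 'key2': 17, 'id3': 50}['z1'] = 50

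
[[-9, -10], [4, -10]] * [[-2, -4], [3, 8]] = [[-12, -44], [-38, -96]]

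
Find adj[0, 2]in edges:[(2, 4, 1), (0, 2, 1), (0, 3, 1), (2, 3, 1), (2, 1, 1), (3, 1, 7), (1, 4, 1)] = 1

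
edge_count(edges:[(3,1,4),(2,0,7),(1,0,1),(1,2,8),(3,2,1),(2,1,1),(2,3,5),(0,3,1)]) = 8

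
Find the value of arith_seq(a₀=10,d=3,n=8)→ a_0 = 10 + 0*3 = 10
a_1 = 10 + 1*3 = 13
a_2 = 10 + 2*3 = 16
...
= [10, 13, 16, 19, 22, 25, 28, 31]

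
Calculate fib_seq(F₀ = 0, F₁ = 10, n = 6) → [0, 10, 10, 20, 30, 50]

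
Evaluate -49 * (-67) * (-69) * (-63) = 14271201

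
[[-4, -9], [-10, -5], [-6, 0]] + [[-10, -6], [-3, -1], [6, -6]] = [[-14, -15], [-13, -6], [0, -6]]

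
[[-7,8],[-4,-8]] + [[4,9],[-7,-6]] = [[-3, 17], [-11, -14]]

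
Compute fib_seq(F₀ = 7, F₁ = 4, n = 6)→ [7, 4, 11, 15, 26, 41]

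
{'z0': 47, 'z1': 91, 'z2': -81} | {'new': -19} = {'z0': 47, 'z1': 91, 'z2': -81, 'new': -19}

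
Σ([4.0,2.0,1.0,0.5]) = 7.5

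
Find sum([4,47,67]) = 4 + 47 + 67
= 118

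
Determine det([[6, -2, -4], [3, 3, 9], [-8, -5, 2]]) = (1)*(6)*det([[3, 9], [-5, 2]]) + (-1)*(-2)*det([[3, 9], [-8, 2]]) + (1)*(-4)*det([[3, 3], [-8, -5]])
= 306 + 156 + -36
= 426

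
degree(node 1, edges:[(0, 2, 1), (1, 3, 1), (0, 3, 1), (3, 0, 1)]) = 1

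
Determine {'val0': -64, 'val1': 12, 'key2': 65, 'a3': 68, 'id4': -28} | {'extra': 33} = {'val0': -64, 'val1': 12, 'key2': 65, 'a3': 68, 'id4': -28, 'extra': 33}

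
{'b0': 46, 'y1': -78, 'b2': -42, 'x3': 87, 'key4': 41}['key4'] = 41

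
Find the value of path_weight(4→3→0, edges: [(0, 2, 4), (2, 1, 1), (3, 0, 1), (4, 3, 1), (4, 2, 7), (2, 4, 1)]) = w(4→3)=1 + w(3→0)=1
= 2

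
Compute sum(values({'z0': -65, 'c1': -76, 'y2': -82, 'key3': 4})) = -219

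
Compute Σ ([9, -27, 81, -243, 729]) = 9 + -27 + 81 + -243 + 729
= 549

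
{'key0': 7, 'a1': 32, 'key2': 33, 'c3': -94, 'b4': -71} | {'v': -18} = {'key0': 7, 'a1': 32, 'key2': 33, 'c3': -94, 'b4': -71, 'v': -18}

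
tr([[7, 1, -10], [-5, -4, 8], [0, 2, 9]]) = 12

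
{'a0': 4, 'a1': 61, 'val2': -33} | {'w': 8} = {'a0': 4, 'a1': 61, 'val2': -33, 'w': 8}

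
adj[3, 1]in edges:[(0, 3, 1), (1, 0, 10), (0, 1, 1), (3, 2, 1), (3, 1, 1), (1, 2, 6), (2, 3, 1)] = 1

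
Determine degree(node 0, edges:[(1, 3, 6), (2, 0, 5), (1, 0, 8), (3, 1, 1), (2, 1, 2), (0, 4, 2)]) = 3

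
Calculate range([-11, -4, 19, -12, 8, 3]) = 31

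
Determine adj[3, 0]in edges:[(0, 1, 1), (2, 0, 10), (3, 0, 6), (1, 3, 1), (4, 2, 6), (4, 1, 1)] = 6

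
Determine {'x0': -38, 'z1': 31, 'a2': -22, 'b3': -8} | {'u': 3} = {'x0': -38, 'z1': 31, 'a2': -22, 'b3': -8, 'u': 3}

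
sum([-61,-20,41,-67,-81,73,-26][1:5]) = -127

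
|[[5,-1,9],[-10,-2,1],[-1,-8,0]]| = 743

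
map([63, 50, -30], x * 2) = [126, 100, -60]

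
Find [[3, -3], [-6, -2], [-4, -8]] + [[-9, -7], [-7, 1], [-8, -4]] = [[-6, -10], [-13, -1], [-12, -12]]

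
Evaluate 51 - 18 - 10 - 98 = -75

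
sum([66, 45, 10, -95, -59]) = 66 + 45 + 10 + (-95) + (-59)
= -33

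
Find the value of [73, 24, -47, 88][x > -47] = [73, 24, 88]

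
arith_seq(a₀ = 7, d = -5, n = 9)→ a_0 = 7 + 0*-5 = 7
a_1 = 7 + 1*-5 = 2
a_2 = 7 + 2*-5 = -3
...
= [7, 2, -3, -8, -13, -18, -23, -28, -33]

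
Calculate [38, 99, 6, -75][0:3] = [38, 99, 6]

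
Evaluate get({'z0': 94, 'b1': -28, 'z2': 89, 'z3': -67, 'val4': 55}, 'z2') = 89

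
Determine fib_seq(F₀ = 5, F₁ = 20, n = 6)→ F_2 = F_1 + F_0 = 25
F_3 = F_2 + F_1 = 45
F_4 = F_3 + F_2 = 70
...
= [5, 20, 25, 45, 70, 115]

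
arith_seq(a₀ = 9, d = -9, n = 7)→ a_0 = 9 + 0*-9 = 9
a_1 = 9 + 1*-9 = 0
a_2 = 9 + 2*-9 = -9
...
= [9, 0, -9, -18, -27, -36, -45]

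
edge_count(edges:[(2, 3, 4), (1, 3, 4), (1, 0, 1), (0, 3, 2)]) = 4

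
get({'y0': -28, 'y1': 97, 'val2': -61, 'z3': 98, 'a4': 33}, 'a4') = 33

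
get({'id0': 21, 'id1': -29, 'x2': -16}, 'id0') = 21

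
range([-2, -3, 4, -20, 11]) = 31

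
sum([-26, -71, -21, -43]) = (-26) + (-71) + (-21) + (-43)
= -161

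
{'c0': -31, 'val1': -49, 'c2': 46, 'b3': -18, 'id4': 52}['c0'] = -31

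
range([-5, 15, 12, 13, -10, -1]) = 25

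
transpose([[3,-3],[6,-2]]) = [[3, 6], [-3, -2]]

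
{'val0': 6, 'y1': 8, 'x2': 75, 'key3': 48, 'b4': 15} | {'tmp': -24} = {'val0': 6, 'y1': 8, 'x2': 75, 'key3': 48, 'b4': 15, 'tmp': -24}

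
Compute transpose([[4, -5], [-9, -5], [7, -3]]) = [[4, -9, 7], [-5, -5, -3]]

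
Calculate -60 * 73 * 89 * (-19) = 7406580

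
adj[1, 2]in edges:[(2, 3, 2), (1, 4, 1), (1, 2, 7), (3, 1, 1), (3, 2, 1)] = 7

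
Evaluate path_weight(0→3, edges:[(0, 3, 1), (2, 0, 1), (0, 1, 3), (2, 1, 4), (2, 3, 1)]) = 1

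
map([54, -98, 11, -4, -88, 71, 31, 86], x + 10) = 54+10=64, -98+10=-88, 11+10=21, -4+10=6, -88+10=-78, 71+10=81, 31+10=41, 86+10=96
= [64, -88, 21, 6, -78, 81, 41, 96]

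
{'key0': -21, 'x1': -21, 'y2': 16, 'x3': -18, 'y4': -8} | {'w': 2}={'key0': -21, 'x1': -21, 'y2': 16, 'x3': -18, 'y4': -8, 'w': 2}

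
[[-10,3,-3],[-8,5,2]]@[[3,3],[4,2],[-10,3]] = C[0][0] = (-10)*(3) + (3)*(4) + (-3)*(-10) = 12
C[0][1] = (-10)*(3) + (3)*(2) + (-3)*(3) = -33
C[1][0] = (-8)*(3) + (5)*(4) + (2)*(-10) = -24
C[1][1] = (-8)*(3) + (5)*(2) + (2)*(3) = -8
= [[12, -33], [-24, -8]]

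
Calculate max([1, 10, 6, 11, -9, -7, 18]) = 18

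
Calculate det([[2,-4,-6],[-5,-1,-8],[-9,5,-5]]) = 106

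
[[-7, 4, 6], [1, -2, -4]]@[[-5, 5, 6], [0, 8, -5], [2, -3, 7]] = C[0][0] = (-7)*(-5) + (4)*(0) + (6)*(2) = 47
C[0][1] = (-7)*(5) + (4)*(8) + (6)*(-3) = -21
C[0][2] = (-7)*(6) + (4)*(-5) + (6)*(7) = -20
C[1][0] = (1)*(-5) + (-2)*(0) + (-4)*(2) = -13
C[1][1] = (1)*(5) + (-2)*(8) + (-4)*(-3) = 1
C[1][2] = (1)*(6) + (-2)*(-5) + (-4)*(7) = -12
= [[47, -21, -20], [-13, 1, -12]]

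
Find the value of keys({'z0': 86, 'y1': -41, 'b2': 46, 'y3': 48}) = ['z0', 'y1', 'b2', 'y3']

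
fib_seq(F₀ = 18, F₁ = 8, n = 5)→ [18, 8, 26, 34, 60]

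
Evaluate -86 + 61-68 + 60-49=-82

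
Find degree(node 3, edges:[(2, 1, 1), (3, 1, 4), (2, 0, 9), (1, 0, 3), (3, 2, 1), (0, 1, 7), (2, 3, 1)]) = incident: (3,1), (3,2), (2,3)
= 3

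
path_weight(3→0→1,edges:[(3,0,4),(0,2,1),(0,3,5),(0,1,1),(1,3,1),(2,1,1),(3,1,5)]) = 5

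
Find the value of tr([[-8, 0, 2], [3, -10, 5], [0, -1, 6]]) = diagonal: (-8) + (-10) + 6
= -12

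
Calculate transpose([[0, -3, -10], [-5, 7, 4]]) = [[0, -5], [-3, 7], [-10, 4]]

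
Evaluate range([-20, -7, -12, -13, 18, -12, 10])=38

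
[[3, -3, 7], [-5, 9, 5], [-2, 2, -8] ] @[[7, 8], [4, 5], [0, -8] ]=C[0][0] = (3)*(7) + (-3)*(4) + (7)*(0) = 9
C[0][1] = (3)*(8) + (-3)*(5) + (7)*(-8) = -47
C[1][0] = (-5)*(7) + (9)*(4) + (5)*(0) = 1
C[1][1] = (-5)*(8) + (9)*(5) + (5)*(-8) = -35
C[2][0] = (-2)*(7) + (2)*(4) + (-8)*(0) = -6
C[2][1] = (-2)*(8) + (2)*(5) + (-8)*(-8) = 58
= [[9, -47], [1, -35], [-6, 58]]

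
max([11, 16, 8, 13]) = 16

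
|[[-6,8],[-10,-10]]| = (-6)*(-10) - (8)*(-10)
= 140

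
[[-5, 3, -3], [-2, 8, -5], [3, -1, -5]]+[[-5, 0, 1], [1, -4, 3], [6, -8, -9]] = [[-10, 3, -2], [-1, 4, -2], [9, -9, -14]]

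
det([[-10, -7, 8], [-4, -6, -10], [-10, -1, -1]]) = (1)*(-10)*det([[-6, -10], [-1, -1]]) + (-1)*(-7)*det([[-4, -10], [-10, -1]]) + (1)*(8)*det([[-4, -6], [-10, -1]])
= 40 + -672 + -448
= -1080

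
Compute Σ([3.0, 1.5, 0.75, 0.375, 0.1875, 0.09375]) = 3.0 + 1.5 + 0.75 + 0.375 + 0.1875 + 0.09375
= 5.90625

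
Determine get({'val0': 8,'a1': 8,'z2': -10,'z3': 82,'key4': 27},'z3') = 82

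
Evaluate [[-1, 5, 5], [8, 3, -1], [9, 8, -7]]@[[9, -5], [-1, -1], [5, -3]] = [[11, -15], [64, -40], [38, -32]]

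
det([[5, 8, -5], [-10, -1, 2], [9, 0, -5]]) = -276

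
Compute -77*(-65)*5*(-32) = -800800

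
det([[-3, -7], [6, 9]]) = (-3)*(9) - (-7)*(6)
= 15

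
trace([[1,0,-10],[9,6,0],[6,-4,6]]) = diagonal: 1 + 6 + 6
= 13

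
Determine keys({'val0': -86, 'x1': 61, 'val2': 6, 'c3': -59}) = ['val0', 'x1', 'val2', 'c3']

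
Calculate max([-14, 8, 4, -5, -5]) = 8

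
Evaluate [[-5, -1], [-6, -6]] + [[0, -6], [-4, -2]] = [[-5, -7], [-10, -8]]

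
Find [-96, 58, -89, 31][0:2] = [-96, 58]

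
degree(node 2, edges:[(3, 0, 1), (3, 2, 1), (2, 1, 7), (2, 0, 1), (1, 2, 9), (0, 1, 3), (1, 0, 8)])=4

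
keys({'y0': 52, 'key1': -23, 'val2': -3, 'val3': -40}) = ['y0', 'key1', 'val2', 'val3']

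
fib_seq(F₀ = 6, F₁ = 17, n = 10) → F_2 = F_1 + F_0 = 23
F_3 = F_2 + F_1 = 40
F_4 = F_3 + F_2 = 63
...
= [6, 17, 23, 40, 63, 103, 166, 269, 435, 704]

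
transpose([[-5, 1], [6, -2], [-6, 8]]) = [[-5, 6, -6], [1, -2, 8]]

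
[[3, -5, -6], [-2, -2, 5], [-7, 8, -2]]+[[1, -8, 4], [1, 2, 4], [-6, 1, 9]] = [[4, -13, -2], [-1, 0, 9], [-13, 9, 7]]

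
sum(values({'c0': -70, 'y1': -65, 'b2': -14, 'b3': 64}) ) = -85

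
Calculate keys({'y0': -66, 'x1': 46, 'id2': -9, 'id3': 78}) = ['y0', 'x1', 'id2', 'id3']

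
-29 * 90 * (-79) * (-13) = -2680470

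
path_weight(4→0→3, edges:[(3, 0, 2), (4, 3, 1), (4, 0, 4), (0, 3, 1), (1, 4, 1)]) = 5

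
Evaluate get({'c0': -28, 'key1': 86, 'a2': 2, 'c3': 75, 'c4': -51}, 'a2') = 2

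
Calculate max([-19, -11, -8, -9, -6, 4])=4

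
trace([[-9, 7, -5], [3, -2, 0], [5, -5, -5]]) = -16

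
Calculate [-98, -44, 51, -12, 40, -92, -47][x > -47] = [-44, 51, -12, 40]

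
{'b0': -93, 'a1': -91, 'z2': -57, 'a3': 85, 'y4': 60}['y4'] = 60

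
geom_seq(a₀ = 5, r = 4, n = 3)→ [5, 20, 80]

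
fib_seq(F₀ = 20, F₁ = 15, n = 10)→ F_2 = F_1 + F_0 = 35
F_3 = F_2 + F_1 = 50
F_4 = F_3 + F_2 = 85
...
= [20, 15, 35, 50, 85, 135, 220, 355, 575, 930]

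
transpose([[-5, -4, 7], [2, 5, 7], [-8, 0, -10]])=[[-5, 2, -8], [-4, 5, 0], [7, 7, -10]]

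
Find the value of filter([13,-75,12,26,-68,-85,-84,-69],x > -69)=[13, 12, 26, -68]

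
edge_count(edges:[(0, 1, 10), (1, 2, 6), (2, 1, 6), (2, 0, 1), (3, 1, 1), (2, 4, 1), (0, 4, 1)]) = 7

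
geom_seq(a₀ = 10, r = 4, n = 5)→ a_0 = 10*4^0 = 10
a_1 = 10*4^1 = 40
a_2 = 10*4^2 = 160
...
= [10, 40, 160, 640, 2560]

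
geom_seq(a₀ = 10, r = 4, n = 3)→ a_0 = 10*4^0 = 10
a_1 = 10*4^1 = 40
a_2 = 10*4^2 = 160
= [10, 40, 160]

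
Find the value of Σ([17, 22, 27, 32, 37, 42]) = 17 + 22 + 27 + 32 + 37 + 42
= 177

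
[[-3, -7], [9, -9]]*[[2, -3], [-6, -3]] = [[36, 30], [72, 0]]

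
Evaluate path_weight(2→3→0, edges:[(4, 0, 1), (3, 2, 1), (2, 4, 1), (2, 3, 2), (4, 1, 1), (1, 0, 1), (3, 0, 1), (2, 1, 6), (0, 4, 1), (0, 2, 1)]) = w(2→3)=2 + w(3→0)=1
= 3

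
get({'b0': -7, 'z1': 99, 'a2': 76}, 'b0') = -7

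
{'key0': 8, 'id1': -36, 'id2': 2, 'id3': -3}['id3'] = -3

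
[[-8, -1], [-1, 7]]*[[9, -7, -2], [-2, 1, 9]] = C[0][0] = (-8)*(9) + (-1)*(-2) = -70
C[0][1] = (-8)*(-7) + (-1)*(1) = 55
C[0][2] = (-8)*(-2) + (-1)*(9) = 7
C[1][0] = (-1)*(9) + (7)*(-2) = -23
C[1][1] = (-1)*(-7) + (7)*(1) = 14
C[1][2] = (-1)*(-2) + (7)*(9) = 65
= [[-70, 55, 7], [-23, 14, 65]]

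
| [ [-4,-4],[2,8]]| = (-4)*(8) - (-4)*(2)
= -24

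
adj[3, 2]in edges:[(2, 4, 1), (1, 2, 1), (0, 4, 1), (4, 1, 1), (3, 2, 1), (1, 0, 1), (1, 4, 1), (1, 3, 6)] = 1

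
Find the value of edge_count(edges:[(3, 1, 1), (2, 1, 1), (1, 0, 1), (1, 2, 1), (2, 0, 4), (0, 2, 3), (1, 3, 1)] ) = 7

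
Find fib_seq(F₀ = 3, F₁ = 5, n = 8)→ [3, 5, 8, 13, 21, 34, 55, 89]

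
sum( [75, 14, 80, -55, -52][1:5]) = slice → [14, 80, -55, -52]
14 + 80 + (-55) + (-52)
= -13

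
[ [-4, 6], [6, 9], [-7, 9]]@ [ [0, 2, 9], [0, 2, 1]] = [[0, 4, -30], [0, 30, 63], [0, 4, -54]]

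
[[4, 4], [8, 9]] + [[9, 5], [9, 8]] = [[13, 9], [17, 17]]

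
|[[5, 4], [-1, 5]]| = 29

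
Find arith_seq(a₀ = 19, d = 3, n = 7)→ a_0 = 19 + 0*3 = 19
a_1 = 19 + 1*3 = 22
a_2 = 19 + 2*3 = 25
...
= [19, 22, 25, 28, 31, 34, 37]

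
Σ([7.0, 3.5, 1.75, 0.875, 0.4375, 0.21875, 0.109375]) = 7.0 + 3.5 + 1.75 + 0.875 + 0.4375 + 0.21875 + 0.109375
= 13.890625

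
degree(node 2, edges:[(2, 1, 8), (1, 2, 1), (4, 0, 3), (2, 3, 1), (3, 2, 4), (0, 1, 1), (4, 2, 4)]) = 5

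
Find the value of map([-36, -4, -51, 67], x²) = [1296, 16, 2601, 4489]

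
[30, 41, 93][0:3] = [30, 41, 93]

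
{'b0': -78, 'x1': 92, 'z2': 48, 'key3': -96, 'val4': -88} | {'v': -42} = {'b0': -78, 'x1': 92, 'z2': 48, 'key3': -96, 'val4': -88, 'v': -42}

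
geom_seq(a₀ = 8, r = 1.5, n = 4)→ a_0 = 8*1.5^0 = 8.0
a_1 = 8*1.5^1 = 12.0
a_2 = 8*1.5^2 = 18.0
...
= [8.0, 12.0, 18.0, 27.0]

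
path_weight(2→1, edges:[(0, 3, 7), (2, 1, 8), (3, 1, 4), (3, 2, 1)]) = 8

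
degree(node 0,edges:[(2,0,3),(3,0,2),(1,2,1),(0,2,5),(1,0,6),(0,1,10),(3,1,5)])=5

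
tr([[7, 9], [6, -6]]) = 1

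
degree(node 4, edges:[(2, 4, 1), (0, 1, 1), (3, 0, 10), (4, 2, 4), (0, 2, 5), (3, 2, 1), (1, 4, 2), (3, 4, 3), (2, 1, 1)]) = incident: (2,4), (4,2), (1,4), (3,4)
= 4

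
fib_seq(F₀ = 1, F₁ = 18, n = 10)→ [1, 18, 19, 37, 56, 93, 149, 242, 391, 633]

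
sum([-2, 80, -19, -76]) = (-2) + 80 + (-19) + (-76)
= -17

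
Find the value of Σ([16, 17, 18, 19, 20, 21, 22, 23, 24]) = 16 + 17 + 18 + 19 + 20 + 21 + 22 + 23 + 24
= 180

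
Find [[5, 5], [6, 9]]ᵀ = [[5, 6], [5, 9]]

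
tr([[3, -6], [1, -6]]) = -3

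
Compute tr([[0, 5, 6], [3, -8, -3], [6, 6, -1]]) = -9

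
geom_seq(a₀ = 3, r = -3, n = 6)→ a_0 = 3*(-3)^0 = 3
a_1 = 3*(-3)^1 = -9
a_2 = 3*(-3)^2 = 27
...
= [3, -9, 27, -81, 243, -729]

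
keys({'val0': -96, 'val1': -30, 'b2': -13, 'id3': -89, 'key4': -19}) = ['val0', 'val1', 'b2', 'id3', 'key4']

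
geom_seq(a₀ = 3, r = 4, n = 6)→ a_0 = 3*4^0 = 3
a_1 = 3*4^1 = 12
a_2 = 3*4^2 = 48
...
= [3, 12, 48, 192, 768, 3072]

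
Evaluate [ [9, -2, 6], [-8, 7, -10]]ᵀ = [[9, -8], [-2, 7], [6, -10]]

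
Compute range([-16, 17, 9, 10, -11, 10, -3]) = 33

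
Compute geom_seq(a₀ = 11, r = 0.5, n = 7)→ [11.0, 5.5, 2.75, 1.375, 0.6875, 0.34375, 0.171875]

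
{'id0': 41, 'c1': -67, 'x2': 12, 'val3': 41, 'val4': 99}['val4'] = 99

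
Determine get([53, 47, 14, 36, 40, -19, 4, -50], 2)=14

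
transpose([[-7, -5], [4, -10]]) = [[-7, 4], [-5, -10]]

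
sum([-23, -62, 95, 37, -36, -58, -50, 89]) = (-23) + (-62) + 95 + 37 + (-36) + (-58) + (-50) + 89
= -8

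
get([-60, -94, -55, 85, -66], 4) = -66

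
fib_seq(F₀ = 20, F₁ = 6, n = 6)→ F_2 = F_1 + F_0 = 26
F_3 = F_2 + F_1 = 32
F_4 = F_3 + F_2 = 58
...
= [20, 6, 26, 32, 58, 90]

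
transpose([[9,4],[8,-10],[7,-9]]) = [[9, 8, 7], [4, -10, -9]]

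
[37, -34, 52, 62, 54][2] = 52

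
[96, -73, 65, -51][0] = 96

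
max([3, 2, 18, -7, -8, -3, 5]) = 18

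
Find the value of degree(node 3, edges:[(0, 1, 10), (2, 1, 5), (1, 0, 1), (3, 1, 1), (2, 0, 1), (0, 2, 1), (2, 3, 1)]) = 2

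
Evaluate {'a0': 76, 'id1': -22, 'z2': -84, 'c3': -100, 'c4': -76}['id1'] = -22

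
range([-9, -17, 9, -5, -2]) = 26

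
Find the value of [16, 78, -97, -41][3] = -41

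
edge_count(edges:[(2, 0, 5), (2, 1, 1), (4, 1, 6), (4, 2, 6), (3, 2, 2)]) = 5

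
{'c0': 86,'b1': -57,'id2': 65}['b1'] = -57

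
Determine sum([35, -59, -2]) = -26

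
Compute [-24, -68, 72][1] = -68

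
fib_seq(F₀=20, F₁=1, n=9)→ [20, 1, 21, 22, 43, 65, 108, 173, 281]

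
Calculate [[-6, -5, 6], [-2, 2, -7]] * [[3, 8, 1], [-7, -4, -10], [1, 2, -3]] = C[0][0] = (-6)*(3) + (-5)*(-7) + (6)*(1) = 23
C[0][1] = (-6)*(8) + (-5)*(-4) + (6)*(2) = -16
C[0][2] = (-6)*(1) + (-5)*(-10) + (6)*(-3) = 26
C[1][0] = (-2)*(3) + (2)*(-7) + (-7)*(1) = -27
C[1][1] = (-2)*(8) + (2)*(-4) + (-7)*(2) = -38
C[1][2] = (-2)*(1) + (2)*(-10) + (-7)*(-3) = -1
= [[23, -16, 26], [-27, -38, -1]]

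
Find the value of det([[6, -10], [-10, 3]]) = -82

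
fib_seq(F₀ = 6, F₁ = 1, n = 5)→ [6, 1, 7, 8, 15]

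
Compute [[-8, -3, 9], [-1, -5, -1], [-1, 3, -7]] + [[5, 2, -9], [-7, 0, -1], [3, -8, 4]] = [[-3, -1, 0], [-8, -5, -2], [2, -5, -3]]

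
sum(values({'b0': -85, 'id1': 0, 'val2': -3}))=(-85) + 0 + (-3)
= -88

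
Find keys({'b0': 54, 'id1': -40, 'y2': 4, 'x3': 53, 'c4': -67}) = ['b0', 'id1', 'y2', 'x3', 'c4']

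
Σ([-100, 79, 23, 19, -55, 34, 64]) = 64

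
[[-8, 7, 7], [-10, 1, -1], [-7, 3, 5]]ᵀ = [[-8, -10, -7], [7, 1, 3], [7, -1, 5]]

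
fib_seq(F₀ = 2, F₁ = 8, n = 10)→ F_2 = F_1 + F_0 = 10
F_3 = F_2 + F_1 = 18
F_4 = F_3 + F_2 = 28
...
= [2, 8, 10, 18, 28, 46, 74, 120, 194, 314]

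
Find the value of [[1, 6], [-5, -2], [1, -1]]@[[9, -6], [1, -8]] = [[15, -54], [-47, 46], [8, 2]]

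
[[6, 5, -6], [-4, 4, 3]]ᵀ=[[6, -4], [5, 4], [-6, 3]]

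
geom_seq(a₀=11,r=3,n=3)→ a_0 = 11*3^0 = 11
a_1 = 11*3^1 = 33
a_2 = 11*3^2 = 99
= [11, 33, 99]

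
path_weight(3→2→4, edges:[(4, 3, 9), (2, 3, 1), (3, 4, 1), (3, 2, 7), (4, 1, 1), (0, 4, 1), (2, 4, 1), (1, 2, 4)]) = w(3→2)=7 + w(2→4)=1
= 8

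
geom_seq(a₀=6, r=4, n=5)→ [6, 24, 96, 384, 1536]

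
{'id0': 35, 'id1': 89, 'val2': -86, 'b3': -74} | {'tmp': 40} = {'id0': 35, 'id1': 89, 'val2': -86, 'b3': -74, 'tmp': 40}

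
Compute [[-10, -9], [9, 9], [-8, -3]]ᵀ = [[-10, 9, -8], [-9, 9, -3]]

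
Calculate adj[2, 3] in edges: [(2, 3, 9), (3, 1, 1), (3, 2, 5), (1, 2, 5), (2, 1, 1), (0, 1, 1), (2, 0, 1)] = 9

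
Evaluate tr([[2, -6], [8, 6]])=diagonal: 2 + 6
= 8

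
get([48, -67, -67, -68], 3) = -68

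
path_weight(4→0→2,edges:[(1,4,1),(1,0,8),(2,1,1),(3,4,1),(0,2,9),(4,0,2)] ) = w(4→0)=2 + w(0→2)=9
= 11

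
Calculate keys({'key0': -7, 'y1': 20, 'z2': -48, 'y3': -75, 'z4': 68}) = ['key0', 'y1', 'z2', 'y3', 'z4']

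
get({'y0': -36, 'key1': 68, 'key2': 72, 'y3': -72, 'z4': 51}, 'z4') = 51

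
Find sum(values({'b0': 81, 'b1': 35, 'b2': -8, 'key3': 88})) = 81 + 35 + (-8) + 88
= 196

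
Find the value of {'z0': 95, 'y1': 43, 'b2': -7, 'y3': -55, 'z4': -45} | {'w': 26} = {'z0': 95, 'y1': 43, 'b2': -7, 'y3': -55, 'z4': -45, 'w': 26}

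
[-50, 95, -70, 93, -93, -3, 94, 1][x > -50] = [95, 93, -3, 94, 1]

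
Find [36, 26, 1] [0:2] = [36, 26]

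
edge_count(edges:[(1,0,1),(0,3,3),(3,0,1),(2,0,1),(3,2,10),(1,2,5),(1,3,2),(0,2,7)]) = 8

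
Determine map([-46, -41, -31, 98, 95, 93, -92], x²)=[2116, 1681, 961, 9604, 9025, 8649, 8464]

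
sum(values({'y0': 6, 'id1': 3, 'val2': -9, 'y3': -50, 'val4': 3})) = 6 + 3 + (-9) + (-50) + 3
= -47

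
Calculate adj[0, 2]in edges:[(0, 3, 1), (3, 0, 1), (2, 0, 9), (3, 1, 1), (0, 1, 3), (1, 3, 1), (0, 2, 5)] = 5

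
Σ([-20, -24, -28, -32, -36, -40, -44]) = -224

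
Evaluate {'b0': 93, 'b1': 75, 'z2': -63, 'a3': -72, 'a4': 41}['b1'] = 75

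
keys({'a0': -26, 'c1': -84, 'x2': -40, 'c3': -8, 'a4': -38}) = ['a0', 'c1', 'x2', 'c3', 'a4']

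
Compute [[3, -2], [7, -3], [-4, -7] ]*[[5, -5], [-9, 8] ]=C[0][0] = (3)*(5) + (-2)*(-9) = 33
C[0][1] = (3)*(-5) + (-2)*(8) = -31
C[1][0] = (7)*(5) + (-3)*(-9) = 62
C[1][1] = (7)*(-5) + (-3)*(8) = -59
C[2][0] = (-4)*(5) + (-7)*(-9) = 43
C[2][1] = (-4)*(-5) + (-7)*(8) = -36
= [[33, -31], [62, -59], [43, -36]]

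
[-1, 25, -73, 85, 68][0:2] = [-1, 25]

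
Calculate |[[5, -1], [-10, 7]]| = 25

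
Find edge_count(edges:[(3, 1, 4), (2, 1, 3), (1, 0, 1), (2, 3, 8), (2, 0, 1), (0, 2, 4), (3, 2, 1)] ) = 7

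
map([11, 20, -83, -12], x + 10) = [21, 30, -73, -2]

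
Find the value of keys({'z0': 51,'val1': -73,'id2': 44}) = ['z0', 'val1', 'id2']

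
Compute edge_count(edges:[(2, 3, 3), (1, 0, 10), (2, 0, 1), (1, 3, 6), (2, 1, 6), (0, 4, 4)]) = 6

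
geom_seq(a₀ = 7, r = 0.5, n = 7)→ a_0 = 7*0.5^0 = 7.0
a_1 = 7*0.5^1 = 3.5
a_2 = 7*0.5^2 = 1.75
...
= [7.0, 3.5, 1.75, 0.875, 0.4375, 0.21875, 0.109375]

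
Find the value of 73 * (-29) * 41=-86797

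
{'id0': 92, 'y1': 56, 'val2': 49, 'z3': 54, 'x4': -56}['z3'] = 54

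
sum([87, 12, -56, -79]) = -36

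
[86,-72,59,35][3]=35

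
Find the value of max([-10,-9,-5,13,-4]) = 13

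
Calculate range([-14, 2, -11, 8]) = 22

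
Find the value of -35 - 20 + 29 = -26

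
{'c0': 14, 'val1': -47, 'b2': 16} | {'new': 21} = {'c0': 14, 'val1': -47, 'b2': 16, 'new': 21}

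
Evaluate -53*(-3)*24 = 3816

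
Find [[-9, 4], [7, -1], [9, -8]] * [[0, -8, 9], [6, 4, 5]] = [[24, 88, -61], [-6, -60, 58], [-48, -104, 41]]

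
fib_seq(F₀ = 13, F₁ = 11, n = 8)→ F_2 = F_1 + F_0 = 24
F_3 = F_2 + F_1 = 35
F_4 = F_3 + F_2 = 59
...
= [13, 11, 24, 35, 59, 94, 153, 247]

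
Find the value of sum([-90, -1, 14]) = (-90) + (-1) + 14
= -77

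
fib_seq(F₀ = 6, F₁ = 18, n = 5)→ F_2 = F_1 + F_0 = 24
F_3 = F_2 + F_1 = 42
F_4 = F_3 + F_2 = 66
= [6, 18, 24, 42, 66]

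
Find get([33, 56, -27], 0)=33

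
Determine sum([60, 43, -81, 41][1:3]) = -38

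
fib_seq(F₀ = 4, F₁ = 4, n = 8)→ F_2 = F_1 + F_0 = 8
F_3 = F_2 + F_1 = 12
F_4 = F_3 + F_2 = 20
...
= [4, 4, 8, 12, 20, 32, 52, 84]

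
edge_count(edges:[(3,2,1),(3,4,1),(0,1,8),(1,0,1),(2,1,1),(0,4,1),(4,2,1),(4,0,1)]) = 8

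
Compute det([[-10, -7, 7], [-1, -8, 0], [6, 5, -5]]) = (1)*(-10)*det([[-8, 0], [5, -5]]) + (-1)*(-7)*det([[-1, 0], [6, -5]]) + (1)*(7)*det([[-1, -8], [6, 5]])
= -400 + 35 + 301
= -64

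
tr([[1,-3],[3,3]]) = diagonal: 1 + 3
= 4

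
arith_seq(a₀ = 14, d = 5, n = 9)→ [14, 19, 24, 29, 34, 39, 44, 49, 54]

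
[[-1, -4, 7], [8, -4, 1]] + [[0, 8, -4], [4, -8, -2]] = [[-1, 4, 3], [12, -12, -1]]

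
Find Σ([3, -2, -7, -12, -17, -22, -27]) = -84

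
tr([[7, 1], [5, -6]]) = 1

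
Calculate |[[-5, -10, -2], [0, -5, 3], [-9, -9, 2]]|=275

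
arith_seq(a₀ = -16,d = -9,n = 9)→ [-16, -25, -34, -43, -52, -61, -70, -79, -88]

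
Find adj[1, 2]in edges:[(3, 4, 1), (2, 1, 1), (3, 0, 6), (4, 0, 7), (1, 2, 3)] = 3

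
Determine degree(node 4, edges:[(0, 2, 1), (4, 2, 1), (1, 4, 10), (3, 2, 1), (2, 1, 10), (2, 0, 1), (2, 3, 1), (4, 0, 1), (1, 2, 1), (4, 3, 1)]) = incident: (4,2), (1,4), (4,0), (4,3)
= 4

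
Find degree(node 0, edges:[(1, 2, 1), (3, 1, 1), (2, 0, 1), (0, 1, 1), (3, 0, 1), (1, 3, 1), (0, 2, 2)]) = incident: (2,0), (0,1), (3,0), (0,2)
= 4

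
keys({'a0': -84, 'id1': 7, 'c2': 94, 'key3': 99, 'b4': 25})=['a0', 'id1', 'c2', 'key3', 'b4']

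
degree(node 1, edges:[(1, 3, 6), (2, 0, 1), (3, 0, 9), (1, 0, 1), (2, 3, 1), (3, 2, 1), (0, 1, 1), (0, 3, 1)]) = 3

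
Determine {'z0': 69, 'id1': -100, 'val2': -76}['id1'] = -100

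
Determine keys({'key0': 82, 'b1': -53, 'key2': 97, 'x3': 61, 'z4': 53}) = ['key0', 'b1', 'key2', 'x3', 'z4']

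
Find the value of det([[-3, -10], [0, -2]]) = 6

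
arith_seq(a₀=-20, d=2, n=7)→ [-20, -18, -16, -14, -12, -10, -8]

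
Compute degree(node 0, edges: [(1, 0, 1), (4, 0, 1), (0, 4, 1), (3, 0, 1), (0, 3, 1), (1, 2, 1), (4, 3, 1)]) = incident: (1,0), (4,0), (0,4), (3,0), (0,3)
= 5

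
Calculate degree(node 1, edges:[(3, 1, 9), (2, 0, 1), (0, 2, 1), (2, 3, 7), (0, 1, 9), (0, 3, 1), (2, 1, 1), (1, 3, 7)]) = incident: (3,1), (0,1), (2,1), (1,3)
= 4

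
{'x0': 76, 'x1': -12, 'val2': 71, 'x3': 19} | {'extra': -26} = {'x0': 76, 'x1': -12, 'val2': 71, 'x3': 19, 'extra': -26}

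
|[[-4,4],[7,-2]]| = -20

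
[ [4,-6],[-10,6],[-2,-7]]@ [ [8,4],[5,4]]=C[0][0] = (4)*(8) + (-6)*(5) = 2
C[0][1] = (4)*(4) + (-6)*(4) = -8
C[1][0] = (-10)*(8) + (6)*(5) = -50
C[1][1] = (-10)*(4) + (6)*(4) = -16
C[2][0] = (-2)*(8) + (-7)*(5) = -51
C[2][1] = (-2)*(4) + (-7)*(4) = -36
= [[2, -8], [-50, -16], [-51, -36]]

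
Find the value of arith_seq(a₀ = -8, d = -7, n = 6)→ a_0 = -8 + 0*-7 = -8
a_1 = -8 + 1*-7 = -15
a_2 = -8 + 2*-7 = -22
...
= [-8, -15, -22, -29, -36, -43]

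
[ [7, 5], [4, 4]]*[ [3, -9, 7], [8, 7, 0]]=C[0][0] = (7)*(3) + (5)*(8) = 61
C[0][1] = (7)*(-9) + (5)*(7) = -28
C[0][2] = (7)*(7) + (5)*(0) = 49
C[1][0] = (4)*(3) + (4)*(8) = 44
C[1][1] = (4)*(-9) + (4)*(7) = -8
C[1][2] = (4)*(7) + (4)*(0) = 28
= [[61, -28, 49], [44, -8, 28]]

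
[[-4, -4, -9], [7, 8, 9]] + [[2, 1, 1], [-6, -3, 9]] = [[-2, -3, -8], [1, 5, 18]]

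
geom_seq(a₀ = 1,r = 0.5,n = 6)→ [1.0, 0.5, 0.25, 0.125, 0.0625, 0.03125]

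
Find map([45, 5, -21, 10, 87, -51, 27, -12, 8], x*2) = 45*2=90, 5*2=10, -21*2=-42, 10*2=20, 87*2=174, -51*2=-102, 27*2=54, -12*2=-24, 8*2=16
= [90, 10, -42, 20, 174, -102, 54, -24, 16]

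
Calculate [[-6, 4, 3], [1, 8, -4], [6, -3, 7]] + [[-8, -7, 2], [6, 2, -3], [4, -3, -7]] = [[-14, -3, 5], [7, 10, -7], [10, -6, 0]]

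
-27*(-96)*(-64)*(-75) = 12441600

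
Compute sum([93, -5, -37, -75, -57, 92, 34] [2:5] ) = slice → [-37, -75, -57]
(-37) + (-75) + (-57)
= -169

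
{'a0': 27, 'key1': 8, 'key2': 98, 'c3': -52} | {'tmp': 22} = {'a0': 27, 'key1': 8, 'key2': 98, 'c3': -52, 'tmp': 22}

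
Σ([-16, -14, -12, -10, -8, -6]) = -66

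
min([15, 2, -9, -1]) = -9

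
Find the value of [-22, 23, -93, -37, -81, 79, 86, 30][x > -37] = keep x where x > -37: -22✓, 23✓, -93✗, -37✗, -81✗, 79✓, 86✓, 30✓
= [-22, 23, 79, 86, 30]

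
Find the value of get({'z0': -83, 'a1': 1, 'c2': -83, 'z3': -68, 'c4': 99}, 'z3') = -68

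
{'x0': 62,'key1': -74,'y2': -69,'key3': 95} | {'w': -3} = {'x0': 62, 'key1': -74, 'y2': -69, 'key3': 95, 'w': -3}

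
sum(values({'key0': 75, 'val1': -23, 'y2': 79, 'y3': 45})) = 75 + (-23) + 79 + 45
= 176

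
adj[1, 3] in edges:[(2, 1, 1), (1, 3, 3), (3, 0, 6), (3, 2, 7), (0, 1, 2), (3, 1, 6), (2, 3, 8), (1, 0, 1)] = 3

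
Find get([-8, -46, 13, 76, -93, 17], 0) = -8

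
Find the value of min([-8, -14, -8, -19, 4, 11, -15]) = -19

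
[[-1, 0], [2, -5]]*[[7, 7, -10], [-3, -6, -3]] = C[0][0] = (-1)*(7) + (0)*(-3) = -7
C[0][1] = (-1)*(7) + (0)*(-6) = -7
C[0][2] = (-1)*(-10) + (0)*(-3) = 10
C[1][0] = (2)*(7) + (-5)*(-3) = 29
C[1][1] = (2)*(7) + (-5)*(-6) = 44
C[1][2] = (2)*(-10) + (-5)*(-3) = -5
= [[-7, -7, 10], [29, 44, -5]]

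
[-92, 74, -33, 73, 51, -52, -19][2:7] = [-33, 73, 51, -52, -19]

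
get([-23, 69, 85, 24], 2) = 85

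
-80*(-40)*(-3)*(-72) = 691200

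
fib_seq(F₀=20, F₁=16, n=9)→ [20, 16, 36, 52, 88, 140, 228, 368, 596]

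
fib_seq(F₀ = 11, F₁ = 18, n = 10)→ [11, 18, 29, 47, 76, 123, 199, 322, 521, 843]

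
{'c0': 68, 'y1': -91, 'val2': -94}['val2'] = -94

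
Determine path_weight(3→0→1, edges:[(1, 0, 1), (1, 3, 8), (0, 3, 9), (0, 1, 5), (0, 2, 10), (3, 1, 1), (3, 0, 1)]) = 6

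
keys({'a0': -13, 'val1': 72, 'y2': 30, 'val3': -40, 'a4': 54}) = ['a0', 'val1', 'y2', 'val3', 'a4']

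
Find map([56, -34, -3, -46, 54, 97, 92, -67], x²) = (56)²=3136, (-34)²=1156, (-3)²=9, (-46)²=2116, (54)²=2916, (97)²=9409, (92)²=8464, (-67)²=4489
= [3136, 1156, 9, 2116, 2916, 9409, 8464, 4489]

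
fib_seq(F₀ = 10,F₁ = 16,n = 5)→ F_2 = F_1 + F_0 = 26
F_3 = F_2 + F_1 = 42
F_4 = F_3 + F_2 = 68
= [10, 16, 26, 42, 68]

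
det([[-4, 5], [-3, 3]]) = 3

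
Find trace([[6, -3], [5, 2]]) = diagonal: 6 + 2
= 8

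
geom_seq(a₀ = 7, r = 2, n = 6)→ a_0 = 7*2^0 = 7
a_1 = 7*2^1 = 14
a_2 = 7*2^2 = 28
...
= [7, 14, 28, 56, 112, 224]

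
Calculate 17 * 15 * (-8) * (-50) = 102000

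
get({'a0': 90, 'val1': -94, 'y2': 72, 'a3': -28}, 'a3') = -28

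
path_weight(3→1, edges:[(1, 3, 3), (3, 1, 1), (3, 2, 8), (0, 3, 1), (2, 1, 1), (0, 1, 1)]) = 1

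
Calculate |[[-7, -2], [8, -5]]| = 51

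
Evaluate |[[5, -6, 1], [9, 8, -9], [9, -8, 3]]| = 264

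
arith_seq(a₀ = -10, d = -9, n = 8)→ [-10, -19, -28, -37, -46, -55, -64, -73]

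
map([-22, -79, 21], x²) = [484, 6241, 441]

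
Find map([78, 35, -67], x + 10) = [88, 45, -57]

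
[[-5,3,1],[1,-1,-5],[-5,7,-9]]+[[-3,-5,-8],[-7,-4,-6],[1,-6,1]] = [[-8, -2, -7], [-6, -5, -11], [-4, 1, -8]]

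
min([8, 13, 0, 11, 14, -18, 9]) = -18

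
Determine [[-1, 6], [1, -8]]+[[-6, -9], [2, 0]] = [[-7, -3], [3, -8]]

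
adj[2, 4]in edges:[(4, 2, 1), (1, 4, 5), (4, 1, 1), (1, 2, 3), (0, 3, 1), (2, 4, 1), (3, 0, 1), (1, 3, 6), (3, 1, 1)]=1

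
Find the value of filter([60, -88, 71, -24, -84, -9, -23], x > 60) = keep x where x > 60: 60✗, -88✗, 71✓, -24✗, -84✗, -9✗, -23✗
= [71]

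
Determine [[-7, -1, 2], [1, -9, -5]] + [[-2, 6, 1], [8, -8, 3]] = [[-9, 5, 3], [9, -17, -2]]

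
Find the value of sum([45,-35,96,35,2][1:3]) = slice → [-35, 96]
(-35) + 96
= 61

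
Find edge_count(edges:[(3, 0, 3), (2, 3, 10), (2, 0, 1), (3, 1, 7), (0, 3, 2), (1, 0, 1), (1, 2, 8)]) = 7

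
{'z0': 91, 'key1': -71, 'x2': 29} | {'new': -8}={'z0': 91, 'key1': -71, 'x2': 29, 'new': -8}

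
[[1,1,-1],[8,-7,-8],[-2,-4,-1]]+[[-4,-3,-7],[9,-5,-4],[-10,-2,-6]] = [[-3, -2, -8], [17, -12, -12], [-12, -6, -7]]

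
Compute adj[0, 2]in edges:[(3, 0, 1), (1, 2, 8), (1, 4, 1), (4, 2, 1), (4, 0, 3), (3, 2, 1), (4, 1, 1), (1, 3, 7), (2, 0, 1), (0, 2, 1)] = 1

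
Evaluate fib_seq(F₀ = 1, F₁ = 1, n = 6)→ F_2 = F_1 + F_0 = 2
F_3 = F_2 + F_1 = 3
F_4 = F_3 + F_2 = 5
...
= [1, 1, 2, 3, 5, 8]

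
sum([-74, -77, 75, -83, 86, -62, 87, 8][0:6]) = slice → [-74, -77, 75, -83, 86, -62]
(-74) + (-77) + 75 + (-83) + 86 + (-62)
= -135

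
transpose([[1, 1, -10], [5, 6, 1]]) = [[1, 5], [1, 6], [-10, 1]]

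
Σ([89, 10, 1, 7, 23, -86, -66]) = -22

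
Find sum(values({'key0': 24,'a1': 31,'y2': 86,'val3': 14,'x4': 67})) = 24 + 31 + 86 + 14 + 67
= 222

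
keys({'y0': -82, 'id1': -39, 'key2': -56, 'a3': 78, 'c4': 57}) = ['y0', 'id1', 'key2', 'a3', 'c4']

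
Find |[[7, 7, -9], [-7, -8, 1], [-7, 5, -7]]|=784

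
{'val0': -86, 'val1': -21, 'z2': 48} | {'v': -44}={'val0': -86, 'val1': -21, 'z2': 48, 'v': -44}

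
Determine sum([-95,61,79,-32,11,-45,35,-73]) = -59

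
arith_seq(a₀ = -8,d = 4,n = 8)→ a_0 = -8 + 0*4 = -8
a_1 = -8 + 1*4 = -4
a_2 = -8 + 2*4 = 0
...
= [-8, -4, 0, 4, 8, 12, 16, 20]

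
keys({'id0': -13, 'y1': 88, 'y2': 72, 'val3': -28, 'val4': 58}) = ['id0', 'y1', 'y2', 'val3', 'val4']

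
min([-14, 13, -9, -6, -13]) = -14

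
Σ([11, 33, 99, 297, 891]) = 1331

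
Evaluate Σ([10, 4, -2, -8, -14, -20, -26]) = 10 + 4 + (-2) + (-8) + (-14) + (-20) + (-26)
= -56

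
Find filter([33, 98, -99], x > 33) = keep x where x > 33: 33✗, 98✓, -99✗
= [98]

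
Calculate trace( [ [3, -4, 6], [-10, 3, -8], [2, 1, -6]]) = diagonal: 3 + 3 + (-6)
= 0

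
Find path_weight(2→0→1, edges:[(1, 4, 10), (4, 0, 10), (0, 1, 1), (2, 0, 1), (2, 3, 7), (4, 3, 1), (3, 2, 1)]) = w(2→0)=1 + w(0→1)=1
= 2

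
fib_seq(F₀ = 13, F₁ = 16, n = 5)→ [13, 16, 29, 45, 74]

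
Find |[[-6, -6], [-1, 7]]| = (-6)*(7) - (-6)*(-1)
= -48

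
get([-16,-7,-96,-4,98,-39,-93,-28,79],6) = -93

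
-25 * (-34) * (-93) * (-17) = 1343850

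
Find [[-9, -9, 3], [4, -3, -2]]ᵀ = [[-9, 4], [-9, -3], [3, -2]]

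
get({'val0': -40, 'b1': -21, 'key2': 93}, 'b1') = -21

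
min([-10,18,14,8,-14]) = -14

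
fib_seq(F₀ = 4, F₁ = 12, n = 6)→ [4, 12, 16, 28, 44, 72]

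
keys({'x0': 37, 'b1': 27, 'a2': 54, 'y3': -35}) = ['x0', 'b1', 'a2', 'y3']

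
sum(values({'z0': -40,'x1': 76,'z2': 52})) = (-40) + 76 + 52
= 88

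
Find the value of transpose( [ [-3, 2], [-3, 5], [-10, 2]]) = [[-3, -3, -10], [2, 5, 2]]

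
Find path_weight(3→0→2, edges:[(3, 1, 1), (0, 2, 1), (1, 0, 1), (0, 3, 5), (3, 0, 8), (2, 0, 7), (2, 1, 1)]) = 9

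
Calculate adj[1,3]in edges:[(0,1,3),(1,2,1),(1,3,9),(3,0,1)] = 9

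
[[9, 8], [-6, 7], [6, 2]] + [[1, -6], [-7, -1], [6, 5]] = [[10, 2], [-13, 6], [12, 7]]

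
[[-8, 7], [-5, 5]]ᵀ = [[-8, -5], [7, 5]]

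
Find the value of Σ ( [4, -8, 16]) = 12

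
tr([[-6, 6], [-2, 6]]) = 0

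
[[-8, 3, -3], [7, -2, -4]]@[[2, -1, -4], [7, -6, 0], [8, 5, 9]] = [[-19, -25, 5], [-32, -15, -64]]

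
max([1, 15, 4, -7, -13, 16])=16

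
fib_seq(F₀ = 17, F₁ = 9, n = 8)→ F_2 = F_1 + F_0 = 26
F_3 = F_2 + F_1 = 35
F_4 = F_3 + F_2 = 61
...
= [17, 9, 26, 35, 61, 96, 157, 253]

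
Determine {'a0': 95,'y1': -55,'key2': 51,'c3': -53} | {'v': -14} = {'a0': 95, 'y1': -55, 'key2': 51, 'c3': -53, 'v': -14}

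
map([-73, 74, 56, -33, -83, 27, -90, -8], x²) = [5329, 5476, 3136, 1089, 6889, 729, 8100, 64]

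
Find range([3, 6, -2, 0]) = 8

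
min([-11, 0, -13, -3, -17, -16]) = -17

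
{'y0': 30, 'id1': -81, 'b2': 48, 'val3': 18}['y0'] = 30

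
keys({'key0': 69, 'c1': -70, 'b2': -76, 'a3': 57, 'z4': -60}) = ['key0', 'c1', 'b2', 'a3', 'z4']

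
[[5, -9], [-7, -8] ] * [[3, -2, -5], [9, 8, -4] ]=C[0][0] = (5)*(3) + (-9)*(9) = -66
C[0][1] = (5)*(-2) + (-9)*(8) = -82
C[0][2] = (5)*(-5) + (-9)*(-4) = 11
C[1][0] = (-7)*(3) + (-8)*(9) = -93
C[1][1] = (-7)*(-2) + (-8)*(8) = -50
C[1][2] = (-7)*(-5) + (-8)*(-4) = 67
= [[-66, -82, 11], [-93, -50, 67]]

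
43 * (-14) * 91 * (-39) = 2136498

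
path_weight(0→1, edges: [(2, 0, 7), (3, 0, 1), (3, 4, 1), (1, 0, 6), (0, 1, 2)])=2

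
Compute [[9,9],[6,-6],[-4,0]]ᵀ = [[9, 6, -4], [9, -6, 0]]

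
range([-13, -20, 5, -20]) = 25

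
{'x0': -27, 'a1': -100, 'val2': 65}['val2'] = 65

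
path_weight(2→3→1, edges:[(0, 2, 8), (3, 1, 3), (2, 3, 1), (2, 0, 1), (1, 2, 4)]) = w(2→3)=1 + w(3→1)=3
= 4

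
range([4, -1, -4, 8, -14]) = 22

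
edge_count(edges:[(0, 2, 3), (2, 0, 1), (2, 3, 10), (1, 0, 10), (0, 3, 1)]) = 5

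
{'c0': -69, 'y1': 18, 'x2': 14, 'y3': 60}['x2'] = 14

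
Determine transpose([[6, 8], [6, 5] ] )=[[6, 6], [8, 5]]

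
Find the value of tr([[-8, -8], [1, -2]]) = -10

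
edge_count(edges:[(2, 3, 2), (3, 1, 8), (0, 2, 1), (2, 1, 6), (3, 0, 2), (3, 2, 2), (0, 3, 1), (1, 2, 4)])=8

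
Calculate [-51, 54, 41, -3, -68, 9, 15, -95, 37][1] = 54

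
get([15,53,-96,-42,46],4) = 46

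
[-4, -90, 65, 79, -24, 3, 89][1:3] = [-90, 65]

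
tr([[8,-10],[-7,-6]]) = diagonal: 8 + (-6)
= 2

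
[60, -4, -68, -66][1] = -4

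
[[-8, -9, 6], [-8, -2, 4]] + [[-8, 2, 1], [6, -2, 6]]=[[-16, -7, 7], [-2, -4, 10]]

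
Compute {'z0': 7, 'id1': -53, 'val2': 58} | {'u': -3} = {'z0': 7, 'id1': -53, 'val2': 58, 'u': -3}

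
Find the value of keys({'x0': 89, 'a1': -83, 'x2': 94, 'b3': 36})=['x0', 'a1', 'x2', 'b3']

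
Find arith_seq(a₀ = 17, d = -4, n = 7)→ a_0 = 17 + 0*-4 = 17
a_1 = 17 + 1*-4 = 13
a_2 = 17 + 2*-4 = 9
...
= [17, 13, 9, 5, 1, -3, -7]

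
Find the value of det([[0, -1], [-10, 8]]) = (0)*(8) - (-1)*(-10)
= -10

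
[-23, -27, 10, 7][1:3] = [-27, 10]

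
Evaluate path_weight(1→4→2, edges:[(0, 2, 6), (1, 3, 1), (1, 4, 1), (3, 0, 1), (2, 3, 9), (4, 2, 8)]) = w(1→4)=1 + w(4→2)=8
= 9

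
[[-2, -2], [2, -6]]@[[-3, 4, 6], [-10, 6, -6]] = C[0][0] = (-2)*(-3) + (-2)*(-10) = 26
C[0][1] = (-2)*(4) + (-2)*(6) = -20
C[0][2] = (-2)*(6) + (-2)*(-6) = 0
C[1][0] = (2)*(-3) + (-6)*(-10) = 54
C[1][1] = (2)*(4) + (-6)*(6) = -28
C[1][2] = (2)*(6) + (-6)*(-6) = 48
= [[26, -20, 0], [54, -28, 48]]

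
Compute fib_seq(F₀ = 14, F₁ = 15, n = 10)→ [14, 15, 29, 44, 73, 117, 190, 307, 497, 804]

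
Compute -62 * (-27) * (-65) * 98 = -10663380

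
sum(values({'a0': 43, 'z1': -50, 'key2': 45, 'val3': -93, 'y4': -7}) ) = -62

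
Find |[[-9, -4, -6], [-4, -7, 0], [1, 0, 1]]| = 5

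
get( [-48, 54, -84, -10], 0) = -48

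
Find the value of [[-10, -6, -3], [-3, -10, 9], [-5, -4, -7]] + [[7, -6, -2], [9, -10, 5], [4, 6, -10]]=[[-3, -12, -5], [6, -20, 14], [-1, 2, -17]]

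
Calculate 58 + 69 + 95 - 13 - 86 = 123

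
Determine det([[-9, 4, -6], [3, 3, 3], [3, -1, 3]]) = -36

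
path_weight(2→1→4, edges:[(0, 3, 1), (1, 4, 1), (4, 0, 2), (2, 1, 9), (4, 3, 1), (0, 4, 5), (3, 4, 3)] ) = 10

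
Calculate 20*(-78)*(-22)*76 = 2608320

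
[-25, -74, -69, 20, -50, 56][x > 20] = keep x where x > 20: -25✗, -74✗, -69✗, 20✗, -50✗, 56✓
= [56]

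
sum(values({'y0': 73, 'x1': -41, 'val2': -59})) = 73 + (-41) + (-59)
= -27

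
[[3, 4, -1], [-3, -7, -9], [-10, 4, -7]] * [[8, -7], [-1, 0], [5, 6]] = C[0][0] = (3)*(8) + (4)*(-1) + (-1)*(5) = 15
C[0][1] = (3)*(-7) + (4)*(0) + (-1)*(6) = -27
C[1][0] = (-3)*(8) + (-7)*(-1) + (-9)*(5) = -62
C[1][1] = (-3)*(-7) + (-7)*(0) + (-9)*(6) = -33
C[2][0] = (-10)*(8) + (4)*(-1) + (-7)*(5) = -119
C[2][1] = (-10)*(-7) + (4)*(0) + (-7)*(6) = 28
= [[15, -27], [-62, -33], [-119, 28]]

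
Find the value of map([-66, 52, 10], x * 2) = [-132, 104, 20]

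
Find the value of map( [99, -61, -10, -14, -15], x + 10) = [109, -51, 0, -4, -5]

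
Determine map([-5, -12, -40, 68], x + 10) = [5, -2, -30, 78]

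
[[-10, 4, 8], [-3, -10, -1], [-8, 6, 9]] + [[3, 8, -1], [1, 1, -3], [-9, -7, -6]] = [[-7, 12, 7], [-2, -9, -4], [-17, -1, 3]]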